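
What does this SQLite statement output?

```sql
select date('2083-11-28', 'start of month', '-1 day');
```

2083-10-31

`start of month` rewinds 2083-11-28 to 2083-11-01.
Going back 1 day from 2083-11-01 reaches 2083-10-31 (last day of October, 31 days).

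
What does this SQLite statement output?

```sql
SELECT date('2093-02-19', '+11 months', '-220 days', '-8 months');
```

2092-10-13

Adding +11 months to 2093-02-19 gives 2094-01-19.
Applying '-220 days' to 2094-01-19: counting 220 days back gives 2093-06-13.
Adding -8 months to 2093-06-13 gives 2092-10-13.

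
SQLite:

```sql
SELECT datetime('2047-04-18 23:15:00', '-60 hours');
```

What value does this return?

2047-04-16 11:15:00

-60 hours from 2047-04-18 23:15:00 is 2047-04-16 11:15:00 (crosses midnight).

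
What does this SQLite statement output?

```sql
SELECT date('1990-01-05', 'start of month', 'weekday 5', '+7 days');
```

1990-01-12

`start of month` rewinds 1990-01-05 to 1990-01-01.
`weekday 5` advances to the next Friday; 1990-01-01 is a Monday, so it moves forward to 1990-01-05.
Advancing 7 more days within January lands on 1990-01-12.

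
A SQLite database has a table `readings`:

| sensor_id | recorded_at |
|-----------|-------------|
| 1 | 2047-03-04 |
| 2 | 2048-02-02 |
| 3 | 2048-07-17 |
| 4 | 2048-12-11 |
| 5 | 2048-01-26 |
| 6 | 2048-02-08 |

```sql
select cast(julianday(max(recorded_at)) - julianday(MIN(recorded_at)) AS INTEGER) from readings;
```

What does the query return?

648

MIN = 2047-03-04, MAX = 2048-12-11.
27 days remain in March 2047 after the 4th (31 − 4).
Full months from April 2047 through November 2048 contribute their day counts.
Then 11 days into December 2048.
Total: 27 + 30 + 31 + 30 + 31 + 31 + 30 + 31 + 30 + 31 + 31 + 29 + 31 + 30 + 31 + 30 + 31 + 31 + 30 + 31 + 30 + 11 = 648.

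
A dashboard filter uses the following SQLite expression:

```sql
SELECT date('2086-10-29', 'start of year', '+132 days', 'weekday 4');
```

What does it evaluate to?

2086-05-16

`start of year` rewinds 2086-10-29 to 2086-01-01.
Applying '+132 days' to 2086-01-01: counting 132 days forward gives 2086-05-13.
`weekday 4` advances to the next Thursday; 2086-05-13 is a Monday, so it moves forward to 2086-05-16.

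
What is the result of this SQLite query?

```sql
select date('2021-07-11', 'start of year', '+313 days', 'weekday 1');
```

2021-11-15

`start of year` rewinds 2021-07-11 to 2021-01-01.
Applying '+313 days' to 2021-01-01: counting 313 days forward gives 2021-11-10.
`weekday 1` advances to the next Monday; 2021-11-10 is a Wednesday, so it moves forward to 2021-11-15.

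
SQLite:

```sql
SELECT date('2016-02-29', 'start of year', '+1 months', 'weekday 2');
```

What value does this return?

`start of year` rewinds 2016-02-29 to 2016-01-01.
Adding +1 month to 2016-01-01 gives 2016-02-01.
`weekday 2` advances to the next Tuesday; 2016-02-01 is a Monday, so it moves forward to 2016-02-02.

2016-02-02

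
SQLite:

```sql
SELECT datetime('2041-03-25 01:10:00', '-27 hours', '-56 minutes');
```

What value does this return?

-27 hours from 2041-03-25 01:10:00 is 2041-03-23 22:10:00 (crosses midnight).
-56 minutes from 2041-03-23 22:10:00 is 2041-03-23 21:14:00.

2041-03-23 21:14:00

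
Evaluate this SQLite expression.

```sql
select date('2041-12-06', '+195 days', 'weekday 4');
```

Applying '+195 days' to 2041-12-06: counting 195 days forward gives 2042-06-19.
`weekday 4` advances to the next Thursday; 2042-06-19 is already a Thursday, so it stays at 2042-06-19.

2042-06-19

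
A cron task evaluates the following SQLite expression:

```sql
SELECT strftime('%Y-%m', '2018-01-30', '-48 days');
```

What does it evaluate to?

2017-12

First apply '-48 days': 2018-01-30 → 2017-12-13.
`%Y-%m` extracts the year-month: 2017-12.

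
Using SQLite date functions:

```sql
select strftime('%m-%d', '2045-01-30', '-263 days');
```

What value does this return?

05-12

First apply '-263 days': 2045-01-30 → 2044-05-12.
`%m-%d` extracts the month-day: 05-12.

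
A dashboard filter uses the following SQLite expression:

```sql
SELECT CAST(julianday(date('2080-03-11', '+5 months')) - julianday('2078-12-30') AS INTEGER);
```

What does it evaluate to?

Adding +5 months to 2080-03-11 gives 2080-08-11.
1 day remains in December 2078 after the 30th (31 − 30).
Full months from January 2079 through July 2080 contribute their day counts.
Then 11 days into August 2080.
Total: 1 + 31 + 28 + 31 + 30 + 31 + 30 + 31 + 31 + 30 + 31 + 30 + 31 + 31 + 29 + 31 + 30 + 31 + 30 + 31 + 11 = 590.

590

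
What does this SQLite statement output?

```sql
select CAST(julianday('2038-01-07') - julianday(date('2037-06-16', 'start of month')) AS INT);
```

`start of month` rewinds 2037-06-16 to 2037-06-01.
29 days remain in June 2037 after the 1st (30 − 1).
Full months from July 2037 through December 2037 contribute their day counts.
Then 7 days into January 2038.
Total: 29 + 31 + 31 + 30 + 31 + 30 + 31 + 7 = 220.

220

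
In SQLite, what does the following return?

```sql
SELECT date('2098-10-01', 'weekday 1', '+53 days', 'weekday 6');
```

2098-11-29

`weekday 1` advances to the next Monday; 2098-10-01 is a Wednesday, so it moves forward to 2098-10-06.
Applying '+53 days' to 2098-10-06: counting 53 days forward gives 2098-11-28.
`weekday 6` advances to the next Saturday; 2098-11-28 is a Friday, so it moves forward to 2098-11-29.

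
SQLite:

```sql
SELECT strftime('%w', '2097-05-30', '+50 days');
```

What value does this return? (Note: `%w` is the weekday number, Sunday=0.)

5

First apply '+50 days': 2097-05-30 → 2097-07-19.
2097-07-19 is a Friday; with Sunday=0 that is 5.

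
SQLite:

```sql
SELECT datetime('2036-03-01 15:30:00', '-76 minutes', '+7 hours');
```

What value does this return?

2036-03-01 21:14:00

76 minutes = 1h 16m; -76 minutes from 2036-03-01 15:30:00 is 2036-03-01 14:14:00.
+7 hours from 2036-03-01 14:14:00 is 2036-03-01 21:14:00.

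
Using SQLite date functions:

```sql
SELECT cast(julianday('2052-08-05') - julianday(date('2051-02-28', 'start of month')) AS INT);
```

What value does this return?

`start of month` rewinds 2051-02-28 to 2051-02-01.
27 days remain in February 2051 after the 1st (28 − 1).
Full months from March 2051 through July 2052 contribute their day counts.
Then 5 days into August 2052.
Total: 27 + 31 + 30 + 31 + 30 + 31 + 31 + 30 + 31 + 30 + 31 + 31 + 29 + 31 + 30 + 31 + 30 + 31 + 5 = 551.

551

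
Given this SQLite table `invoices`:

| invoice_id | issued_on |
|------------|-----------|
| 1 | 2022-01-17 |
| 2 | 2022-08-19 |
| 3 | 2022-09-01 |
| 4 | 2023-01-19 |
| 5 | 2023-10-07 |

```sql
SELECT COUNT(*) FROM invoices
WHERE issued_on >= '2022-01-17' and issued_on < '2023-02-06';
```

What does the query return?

4

Rows in [2022-01-17, 2023-02-06): 2022-01-17, 2022-08-19, 2022-09-01, 2023-01-19 → 4 rows.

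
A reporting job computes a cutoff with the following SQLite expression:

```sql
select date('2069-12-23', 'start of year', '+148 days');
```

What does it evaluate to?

2069-05-29

`start of year` rewinds 2069-12-23 to 2069-01-01.
Applying '+148 days' to 2069-01-01: counting 148 days forward gives 2069-05-29.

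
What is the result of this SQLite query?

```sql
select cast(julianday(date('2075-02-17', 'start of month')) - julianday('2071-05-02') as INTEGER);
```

1371

`start of month` rewinds 2075-02-17 to 2075-02-01.
29 days remain in May 2071 after the 2nd (31 − 2).
Full months from June 2071 through January 2075 contribute their day counts.
Then 1 day into February 2075.
Total: 29 + 30 + 31 + 31 + 30 + 31 + 30 + 31 + 31 + 29 + 31 + 30 + 31 + 30 + 31 + 31 + 30 + 31 + 30 + 31 + 31 + 28 + 31 + 30 + 31 + 30 + 31 + 31 + 30 + 31 + 30 + 31 + 31 + 28 + 31 + 30 + 31 + 30 + 31 + 31 + 30 + 31 + 30 + 31 + 31 + 1 = 1371.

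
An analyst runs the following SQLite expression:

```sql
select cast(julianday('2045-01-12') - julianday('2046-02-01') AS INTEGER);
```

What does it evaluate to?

19 days remain in January 2045 after the 12th (31 − 12).
Full months from February 2045 through January 2046 contribute their day counts.
Then 1 day into February 2046.
Total: 19 + 28 + 31 + 30 + 31 + 30 + 31 + 31 + 30 + 31 + 30 + 31 + 31 + 1 = 385.
The subtraction is earlier − later, so the result is −385 → -385.

-385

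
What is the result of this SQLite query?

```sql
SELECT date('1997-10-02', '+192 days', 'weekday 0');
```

Applying '+192 days' to 1997-10-02: counting 192 days forward gives 1998-04-12.
`weekday 0` advances to the next Sunday; 1998-04-12 is already a Sunday, so it stays at 1998-04-12.

1998-04-12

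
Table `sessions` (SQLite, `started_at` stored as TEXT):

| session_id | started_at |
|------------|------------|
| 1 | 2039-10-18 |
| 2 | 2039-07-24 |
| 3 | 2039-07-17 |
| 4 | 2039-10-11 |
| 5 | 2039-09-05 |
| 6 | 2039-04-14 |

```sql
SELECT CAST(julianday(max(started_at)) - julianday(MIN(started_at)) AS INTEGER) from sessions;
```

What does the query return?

187

MIN = 2039-04-14, MAX = 2039-10-18.
16 days remain in April 2039 after the 14th (30 − 14).
May 2039: 31 days.
June 2039: 30 days.
July 2039: 31 days.
August 2039: 31 days.
September 2039: 30 days.
Then 18 days into October 2039.
Total: 16 + 31 + 30 + 31 + 31 + 30 + 18 = 187.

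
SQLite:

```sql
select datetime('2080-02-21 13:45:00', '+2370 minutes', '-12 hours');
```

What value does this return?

2080-02-22 17:15:00

2370 minutes = 39h 30m; +2370 minutes from 2080-02-21 13:45:00 is 2080-02-23 05:15:00 (crosses midnight).
-12 hours from 2080-02-23 05:15:00 is 2080-02-22 17:15:00 (crosses midnight).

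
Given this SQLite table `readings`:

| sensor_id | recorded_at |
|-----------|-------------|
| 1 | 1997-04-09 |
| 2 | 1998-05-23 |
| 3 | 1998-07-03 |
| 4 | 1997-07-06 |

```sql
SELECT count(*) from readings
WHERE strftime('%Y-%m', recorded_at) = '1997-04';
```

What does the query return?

Rows with year-month 1997-04: 1997-04-09 → 1.

1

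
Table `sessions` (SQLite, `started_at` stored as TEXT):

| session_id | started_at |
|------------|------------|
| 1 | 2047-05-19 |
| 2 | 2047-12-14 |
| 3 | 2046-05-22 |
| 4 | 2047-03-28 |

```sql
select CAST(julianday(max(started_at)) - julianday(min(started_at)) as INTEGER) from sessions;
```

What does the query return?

MIN = 2046-05-22, MAX = 2047-12-14.
9 days remain in May 2046 after the 22nd (31 − 22).
Full months from June 2046 through November 2047 contribute their day counts.
Then 14 days into December 2047.
Total: 9 + 30 + 31 + 31 + 30 + 31 + 30 + 31 + 31 + 28 + 31 + 30 + 31 + 30 + 31 + 31 + 30 + 31 + 30 + 14 = 571.

571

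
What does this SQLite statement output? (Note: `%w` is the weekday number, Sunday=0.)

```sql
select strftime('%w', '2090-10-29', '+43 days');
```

First apply '+43 days': 2090-10-29 → 2090-12-11.
2090-12-11 is a Monday; with Sunday=0 that is 1.

1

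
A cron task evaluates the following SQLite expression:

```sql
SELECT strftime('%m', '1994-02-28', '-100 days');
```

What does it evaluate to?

11

First apply '-100 days': 1994-02-28 → 1993-11-20.
`%m` extracts the 2-digit month (01-12): 11.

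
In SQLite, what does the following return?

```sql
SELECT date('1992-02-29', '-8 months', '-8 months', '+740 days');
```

1992-11-07

Adding -8 months to 1992-02-29 gives 1991-06-29.
Adding -8 months to 1991-06-29 gives 1990-10-29.
Applying '+740 days' to 1990-10-29: counting 740 days forward gives 1992-11-07.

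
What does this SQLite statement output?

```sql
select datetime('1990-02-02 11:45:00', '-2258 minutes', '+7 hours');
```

1990-02-01 05:07:00

2258 minutes = 37h 38m; -2258 minutes from 1990-02-02 11:45:00 is 1990-01-31 22:07:00 (crosses midnight).
+7 hours from 1990-01-31 22:07:00 is 1990-02-01 05:07:00 (crosses midnight).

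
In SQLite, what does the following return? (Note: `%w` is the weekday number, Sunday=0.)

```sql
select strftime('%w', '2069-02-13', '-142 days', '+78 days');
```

First apply '-142 days', '+78 days': 2069-02-13 → 2068-12-11.
2068-12-11 is a Tuesday; with Sunday=0 that is 2.

2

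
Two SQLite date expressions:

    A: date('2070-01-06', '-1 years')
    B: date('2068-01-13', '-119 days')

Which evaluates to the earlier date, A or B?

B

A = 2069-01-06.
B = 2067-09-16.
B is earlier.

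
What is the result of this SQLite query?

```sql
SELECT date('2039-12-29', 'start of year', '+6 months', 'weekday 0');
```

`start of year` rewinds 2039-12-29 to 2039-01-01.
Adding +6 months to 2039-01-01 gives 2039-07-01.
`weekday 0` advances to the next Sunday; 2039-07-01 is a Friday, so it moves forward to 2039-07-03.

2039-07-03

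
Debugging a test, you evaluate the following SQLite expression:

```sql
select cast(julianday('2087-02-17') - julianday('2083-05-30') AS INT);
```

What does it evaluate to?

1359

1 day remains in May 2083 after the 30th (31 − 30).
Full months from June 2083 through January 2087 contribute their day counts.
Then 17 days into February 2087.
Total: 1 + 30 + 31 + 31 + 30 + 31 + 30 + 31 + 31 + 29 + 31 + 30 + 31 + 30 + 31 + 31 + 30 + 31 + 30 + 31 + 31 + 28 + 31 + 30 + 31 + 30 + 31 + 31 + 30 + 31 + 30 + 31 + 31 + 28 + 31 + 30 + 31 + 30 + 31 + 31 + 30 + 31 + 30 + 31 + 31 + 17 = 1359.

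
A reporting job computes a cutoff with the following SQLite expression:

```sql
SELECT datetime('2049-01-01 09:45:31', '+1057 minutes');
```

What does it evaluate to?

1057 minutes = 17h 37m; +1057 minutes from 2049-01-01 09:45:31 is 2049-01-02 03:22:31 (crosses midnight).

2049-01-02 03:22:31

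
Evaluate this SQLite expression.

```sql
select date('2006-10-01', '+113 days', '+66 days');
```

2007-03-29

Applying '+113 days' to 2006-10-01: counting 113 days forward gives 2007-01-22.
Applying '+66 days' to 2007-01-22: counting 66 days forward gives 2007-03-29.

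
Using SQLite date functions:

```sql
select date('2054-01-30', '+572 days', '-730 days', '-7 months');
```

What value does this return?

2053-01-25

Applying '+572 days' to 2054-01-30: counting 572 days forward gives 2055-08-25.
Applying '-730 days' to 2055-08-25: counting 730 days back gives 2053-08-25.
Adding -7 months to 2053-08-25 gives 2053-01-25.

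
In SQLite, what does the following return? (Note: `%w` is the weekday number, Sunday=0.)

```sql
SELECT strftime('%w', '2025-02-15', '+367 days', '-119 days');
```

First apply '+367 days', '-119 days': 2025-02-15 → 2025-10-21.
2025-10-21 is a Tuesday; with Sunday=0 that is 2.

2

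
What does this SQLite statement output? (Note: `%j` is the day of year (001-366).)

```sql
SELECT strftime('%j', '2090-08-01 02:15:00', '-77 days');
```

First apply '-77 days': 2090-08-01 02:15:00 → 2090-05-16 02:15:00.
Day-of-year for 2090-05-16: days since 2090-01-01 inclusive = 136, zero-padded to 136.

136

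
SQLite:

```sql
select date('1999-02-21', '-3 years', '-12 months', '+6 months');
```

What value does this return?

Adding -3 years to 1999-02-21 gives 1996-02-21.
Adding -12 months to 1996-02-21 gives 1995-02-21.
Adding +6 months to 1995-02-21 gives 1995-08-21.

1995-08-21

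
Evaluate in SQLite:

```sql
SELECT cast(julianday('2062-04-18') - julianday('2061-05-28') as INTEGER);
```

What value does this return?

325

3 days remain in May 2061 after the 28th (31 − 28).
Full months from June 2061 through March 2062 contribute their day counts.
Then 18 days into April 2062.
Total: 3 + 30 + 31 + 31 + 30 + 31 + 30 + 31 + 31 + 28 + 31 + 18 = 325.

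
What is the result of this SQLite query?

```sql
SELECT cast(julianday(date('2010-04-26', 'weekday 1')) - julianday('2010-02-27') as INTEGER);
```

`weekday 1` advances to the next Monday; 2010-04-26 is already a Monday, so it stays at 2010-04-26.
1 day remains in February 2010 after the 27th (28 − 27).
March 2010: 31 days.
Then 26 days into April 2010.
Total: 1 + 31 + 26 = 58.

58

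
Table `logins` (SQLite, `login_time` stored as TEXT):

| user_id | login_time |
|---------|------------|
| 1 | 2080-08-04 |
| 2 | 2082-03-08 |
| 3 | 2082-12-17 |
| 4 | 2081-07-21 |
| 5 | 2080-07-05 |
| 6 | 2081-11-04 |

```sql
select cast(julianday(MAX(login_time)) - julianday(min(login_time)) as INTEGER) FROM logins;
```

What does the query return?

MIN = 2080-07-05, MAX = 2082-12-17.
26 days remain in July 2080 after the 5th (31 − 5).
Full months from August 2080 through November 2082 contribute their day counts.
Then 17 days into December 2082.
Total: 26 + 31 + 30 + 31 + 30 + 31 + 31 + 28 + 31 + 30 + 31 + 30 + 31 + 31 + 30 + 31 + 30 + 31 + 31 + 28 + 31 + 30 + 31 + 30 + 31 + 31 + 30 + 31 + 30 + 17 = 895.

895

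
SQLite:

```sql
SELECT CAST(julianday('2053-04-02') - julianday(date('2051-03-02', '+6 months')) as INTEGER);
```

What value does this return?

578

Adding +6 months to 2051-03-02 gives 2051-09-02.
28 days remain in September 2051 after the 2nd (30 − 2).
Full months from October 2051 through March 2053 contribute their day counts.
Then 2 days into April 2053.
Total: 28 + 31 + 30 + 31 + 31 + 29 + 31 + 30 + 31 + 30 + 31 + 31 + 30 + 31 + 30 + 31 + 31 + 28 + 31 + 2 = 578.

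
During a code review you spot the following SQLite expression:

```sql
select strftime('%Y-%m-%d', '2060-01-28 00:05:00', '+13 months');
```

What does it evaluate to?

2061-02-28

First apply '+13 months': 2060-01-28 00:05:00 → 2061-02-28 00:05:00.
`%Y-%m-%d` extracts the ISO date: 2061-02-28.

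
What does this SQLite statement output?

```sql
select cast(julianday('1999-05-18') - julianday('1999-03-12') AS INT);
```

67

19 days remain in March 1999 after the 12th (31 − 12).
April 1999: 30 days.
Then 18 days into May 1999.
Total: 19 + 30 + 18 = 67.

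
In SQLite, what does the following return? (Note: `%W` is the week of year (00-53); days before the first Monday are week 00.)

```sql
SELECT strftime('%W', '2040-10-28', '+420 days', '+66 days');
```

08

First apply '+420 days', '+66 days': 2040-10-28 → 2042-02-26.
2042-02-26 is a Wednesday. SQLite's %W counts Mondays since the year started; the result is 08.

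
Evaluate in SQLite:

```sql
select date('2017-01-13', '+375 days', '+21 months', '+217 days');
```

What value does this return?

Applying '+375 days' to 2017-01-13: counting 375 days forward gives 2018-01-23.
Adding +21 months to 2018-01-23 gives 2019-10-23.
Applying '+217 days' to 2019-10-23: counting 217 days forward gives 2020-05-27.

2020-05-27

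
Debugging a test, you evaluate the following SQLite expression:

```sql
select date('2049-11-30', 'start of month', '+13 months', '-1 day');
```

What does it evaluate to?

`start of month` rewinds 2049-11-30 to 2049-11-01.
Adding +13 months to 2049-11-01 gives 2050-12-01.
Going back 1 day from 2050-12-01 reaches 2050-11-30 (last day of November, 30 days).

2050-11-30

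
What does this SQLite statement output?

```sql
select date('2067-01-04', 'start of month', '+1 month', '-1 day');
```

`start of month` rewinds 2067-01-04 to 2067-01-01.
Adding +1 month to 2067-01-01 gives 2067-02-01.
Going back 1 day from 2067-02-01 reaches 2067-01-31 (last day of January, 31 days).

2067-01-31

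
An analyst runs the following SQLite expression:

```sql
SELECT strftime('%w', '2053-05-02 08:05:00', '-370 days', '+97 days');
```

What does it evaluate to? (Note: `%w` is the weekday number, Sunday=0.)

First apply '-370 days', '+97 days': 2053-05-02 08:05:00 → 2052-08-02 08:05:00.
2052-08-02 is a Friday; with Sunday=0 that is 5.

5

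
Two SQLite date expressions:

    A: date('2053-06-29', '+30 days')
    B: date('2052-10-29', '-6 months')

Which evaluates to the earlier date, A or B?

A = 2053-07-29.
B = 2052-04-29.
B is earlier.

B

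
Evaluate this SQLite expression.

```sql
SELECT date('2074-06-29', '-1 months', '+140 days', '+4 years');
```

Adding -1 month to 2074-06-29 gives 2074-05-29.
Applying '+140 days' to 2074-05-29: counting 140 days forward gives 2074-10-16.
Adding +4 years to 2074-10-16 gives 2078-10-16.

2078-10-16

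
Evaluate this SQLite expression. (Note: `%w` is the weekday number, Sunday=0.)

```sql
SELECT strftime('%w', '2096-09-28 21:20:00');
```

5

2096-09-28 is a Friday; with Sunday=0 that is 5.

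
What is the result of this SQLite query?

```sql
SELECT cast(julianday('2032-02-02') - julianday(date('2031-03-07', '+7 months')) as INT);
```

Adding +7 months to 2031-03-07 gives 2031-10-07.
24 days remain in October 2031 after the 7th (31 − 7).
November 2031: 30 days.
December 2031: 31 days.
January 2032: 31 days.
Then 2 days into February 2032.
Total: 24 + 30 + 31 + 31 + 2 = 118.

118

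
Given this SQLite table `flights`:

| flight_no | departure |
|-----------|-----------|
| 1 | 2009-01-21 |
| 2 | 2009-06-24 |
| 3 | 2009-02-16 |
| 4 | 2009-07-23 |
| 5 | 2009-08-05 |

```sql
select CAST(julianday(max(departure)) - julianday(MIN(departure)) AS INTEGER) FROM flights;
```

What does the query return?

196

MIN = 2009-01-21, MAX = 2009-08-05.
10 days remain in January 2009 after the 21st (31 − 21).
Full months from February 2009 through July 2009 contribute their day counts.
Then 5 days into August 2009.
Total: 10 + 28 + 31 + 30 + 31 + 30 + 31 + 5 = 196.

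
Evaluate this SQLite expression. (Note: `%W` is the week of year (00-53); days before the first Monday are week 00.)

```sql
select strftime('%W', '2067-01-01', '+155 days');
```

22

First apply '+155 days': 2067-01-01 → 2067-06-05.
2067-06-05 is a Sunday. SQLite's %W counts Mondays since the year started; the result is 22.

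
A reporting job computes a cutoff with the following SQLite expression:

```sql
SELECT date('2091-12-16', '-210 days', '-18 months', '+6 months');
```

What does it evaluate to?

2090-05-20

Applying '-210 days' to 2091-12-16: counting 210 days back gives 2091-05-20.
Adding -18 months to 2091-05-20 gives 2089-11-20.
Adding +6 months to 2089-11-20 gives 2090-05-20.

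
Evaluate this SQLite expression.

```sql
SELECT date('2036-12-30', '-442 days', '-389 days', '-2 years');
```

Applying '-442 days' to 2036-12-30: counting 442 days back gives 2035-10-15.
Applying '-389 days' to 2035-10-15: counting 389 days back gives 2034-09-21.
Adding -2 years to 2034-09-21 gives 2032-09-21.

2032-09-21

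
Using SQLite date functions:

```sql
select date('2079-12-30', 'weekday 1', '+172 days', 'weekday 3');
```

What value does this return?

`weekday 1` advances to the next Monday; 2079-12-30 is a Saturday, so it moves forward to 2080-01-01.
Applying '+172 days' to 2080-01-01: counting 172 days forward gives 2080-06-21.
`weekday 3` advances to the next Wednesday; 2080-06-21 is a Friday, so it moves forward to 2080-06-26.

2080-06-26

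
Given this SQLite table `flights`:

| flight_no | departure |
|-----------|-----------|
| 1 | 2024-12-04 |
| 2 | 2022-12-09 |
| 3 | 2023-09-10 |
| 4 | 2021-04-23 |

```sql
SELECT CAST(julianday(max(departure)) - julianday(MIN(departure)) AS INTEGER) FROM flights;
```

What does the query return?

MIN = 2021-04-23, MAX = 2024-12-04.
7 days remain in April 2021 after the 23rd (30 − 23).
Full months from May 2021 through November 2024 contribute their day counts.
Then 4 days into December 2024.
Total: 7 + 31 + 30 + 31 + 31 + 30 + 31 + 30 + 31 + 31 + 28 + 31 + 30 + 31 + 30 + 31 + 31 + 30 + 31 + 30 + 31 + 31 + 28 + 31 + 30 + 31 + 30 + 31 + 31 + 30 + 31 + 30 + 31 + 31 + 29 + 31 + 30 + 31 + 30 + 31 + 31 + 30 + 31 + 30 + 4 = 1321.

1321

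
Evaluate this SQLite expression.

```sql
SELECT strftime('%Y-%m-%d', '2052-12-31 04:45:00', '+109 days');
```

2053-04-19

First apply '+109 days': 2052-12-31 04:45:00 → 2053-04-19 04:45:00.
`%Y-%m-%d` extracts the ISO date: 2053-04-19.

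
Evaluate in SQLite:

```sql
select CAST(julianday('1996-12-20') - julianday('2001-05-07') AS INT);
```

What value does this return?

11 days remain in December 1996 after the 20th (31 − 20).
Full months from January 1997 through April 2001 contribute their day counts.
Then 7 days into May 2001.
Total: 11 + 31 + 28 + 31 + 30 + 31 + 30 + 31 + 31 + 30 + 31 + 30 + 31 + 31 + 28 + 31 + 30 + 31 + 30 + 31 + 31 + 30 + 31 + 30 + 31 + 31 + 28 + 31 + 30 + 31 + 30 + 31 + 31 + 30 + 31 + 30 + 31 + 31 + 29 + 31 + 30 + 31 + 30 + 31 + 31 + 30 + 31 + 30 + 31 + 31 + 28 + 31 + 30 + 7 = 1599.
The subtraction is earlier − later, so the result is −1599 → -1599.

-1599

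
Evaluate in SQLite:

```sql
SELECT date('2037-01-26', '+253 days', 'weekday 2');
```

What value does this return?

2037-10-06

Applying '+253 days' to 2037-01-26: counting 253 days forward gives 2037-10-06.
`weekday 2` advances to the next Tuesday; 2037-10-06 is already a Tuesday, so it stays at 2037-10-06.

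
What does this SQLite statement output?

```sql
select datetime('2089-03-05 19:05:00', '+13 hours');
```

2089-03-06 08:05:00

+13 hours from 2089-03-05 19:05:00 is 2089-03-06 08:05:00 (crosses midnight).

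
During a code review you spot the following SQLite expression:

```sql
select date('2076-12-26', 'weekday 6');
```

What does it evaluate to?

`weekday 6` advances to the next Saturday; 2076-12-26 is already a Saturday, so it stays at 2076-12-26.

2076-12-26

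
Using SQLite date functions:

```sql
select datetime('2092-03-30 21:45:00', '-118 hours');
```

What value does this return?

2092-03-25 23:45:00

-118 hours from 2092-03-30 21:45:00 is 2092-03-25 23:45:00 (crosses midnight).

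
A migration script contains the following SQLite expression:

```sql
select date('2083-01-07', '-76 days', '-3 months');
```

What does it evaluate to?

2082-07-23

Applying '-76 days' to 2083-01-07: counting 76 days back gives 2082-10-23.
Adding -3 months to 2082-10-23 gives 2082-07-23.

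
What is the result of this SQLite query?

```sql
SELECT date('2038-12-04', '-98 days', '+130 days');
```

Applying '-98 days' to 2038-12-04: counting 98 days back gives 2038-08-28.
Applying '+130 days' to 2038-08-28: counting 130 days forward gives 2039-01-05.

2039-01-05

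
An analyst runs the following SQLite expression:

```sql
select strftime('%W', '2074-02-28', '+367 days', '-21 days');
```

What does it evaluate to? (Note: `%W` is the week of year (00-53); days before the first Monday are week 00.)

First apply '+367 days', '-21 days': 2074-02-28 → 2075-02-09.
2075-02-09 is a Saturday. SQLite's %W counts Mondays since the year started; the result is 05.

05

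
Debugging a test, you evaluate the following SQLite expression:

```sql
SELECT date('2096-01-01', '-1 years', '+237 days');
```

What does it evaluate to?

Adding -1 year to 2096-01-01 gives 2095-01-01.
Applying '+237 days' to 2095-01-01: counting 237 days forward gives 2095-08-26.

2095-08-26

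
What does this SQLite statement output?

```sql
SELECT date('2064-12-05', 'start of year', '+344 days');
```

2064-12-10

`start of year` rewinds 2064-12-05 to 2064-01-01.
Applying '+344 days' to 2064-01-01: counting 344 days forward gives 2064-12-10.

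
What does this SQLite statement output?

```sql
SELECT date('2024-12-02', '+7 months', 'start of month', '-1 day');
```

Adding +7 months to 2024-12-02 gives 2025-07-02.
`start of month` rewinds 2025-07-02 to 2025-07-01.
Going back 1 day from 2025-07-01 reaches 2025-06-30 (last day of June, 30 days).

2025-06-30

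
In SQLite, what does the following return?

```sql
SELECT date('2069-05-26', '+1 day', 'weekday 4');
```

Advancing 1 more day within May lands on 2069-05-27.
`weekday 4` advances to the next Thursday; 2069-05-27 is a Monday, so it moves forward to 2069-05-30.

2069-05-30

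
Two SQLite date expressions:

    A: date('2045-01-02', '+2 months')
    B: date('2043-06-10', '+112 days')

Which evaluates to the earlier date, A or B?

A = 2045-03-02.
B = 2043-09-30.
B is earlier.

B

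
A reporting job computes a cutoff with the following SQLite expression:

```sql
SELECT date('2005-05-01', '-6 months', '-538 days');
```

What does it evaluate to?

Adding -6 months to 2005-05-01 gives 2004-11-01.
Applying '-538 days' to 2004-11-01: counting 538 days back gives 2003-05-13.

2003-05-13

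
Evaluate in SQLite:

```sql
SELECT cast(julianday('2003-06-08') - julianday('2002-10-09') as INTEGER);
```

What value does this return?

22 days remain in October 2002 after the 9th (31 − 9).
Full months from November 2002 through May 2003 contribute their day counts.
Then 8 days into June 2003.
Total: 22 + 30 + 31 + 31 + 28 + 31 + 30 + 31 + 8 = 242.

242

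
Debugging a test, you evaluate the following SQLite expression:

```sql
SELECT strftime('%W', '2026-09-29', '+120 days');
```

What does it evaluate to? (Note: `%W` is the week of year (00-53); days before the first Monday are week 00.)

First apply '+120 days': 2026-09-29 → 2027-01-27.
2027-01-27 is a Wednesday. SQLite's %W counts Mondays since the year started; the result is 04.

04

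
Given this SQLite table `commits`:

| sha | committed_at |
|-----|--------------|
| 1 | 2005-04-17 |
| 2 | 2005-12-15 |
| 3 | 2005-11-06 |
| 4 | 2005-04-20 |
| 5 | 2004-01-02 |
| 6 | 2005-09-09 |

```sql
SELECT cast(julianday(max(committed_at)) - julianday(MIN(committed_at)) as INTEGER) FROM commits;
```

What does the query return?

713

MIN = 2004-01-02, MAX = 2005-12-15.
29 days remain in January 2004 after the 2nd (31 − 2).
Full months from February 2004 through November 2005 contribute their day counts.
Then 15 days into December 2005.
Total: 29 + 29 + 31 + 30 + 31 + 30 + 31 + 31 + 30 + 31 + 30 + 31 + 31 + 28 + 31 + 30 + 31 + 30 + 31 + 31 + 30 + 31 + 30 + 15 = 713.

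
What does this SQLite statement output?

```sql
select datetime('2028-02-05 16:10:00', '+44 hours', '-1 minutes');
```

+44 hours from 2028-02-05 16:10:00 is 2028-02-07 12:10:00 (crosses midnight).
-1 minutes from 2028-02-07 12:10:00 is 2028-02-07 12:09:00.

2028-02-07 12:09:00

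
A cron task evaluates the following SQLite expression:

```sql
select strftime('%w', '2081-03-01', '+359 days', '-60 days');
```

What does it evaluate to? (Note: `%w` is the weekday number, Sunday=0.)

4

First apply '+359 days', '-60 days': 2081-03-01 → 2081-12-25.
2081-12-25 is a Thursday; with Sunday=0 that is 4.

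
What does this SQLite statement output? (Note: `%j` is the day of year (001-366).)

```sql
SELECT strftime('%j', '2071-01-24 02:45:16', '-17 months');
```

236

First apply '-17 months': 2071-01-24 02:45:16 → 2069-08-24 02:45:16.
Day-of-year for 2069-08-24: days since 2069-01-01 inclusive = 236, zero-padded to 236.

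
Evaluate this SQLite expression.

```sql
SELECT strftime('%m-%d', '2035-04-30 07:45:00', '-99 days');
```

First apply '-99 days': 2035-04-30 07:45:00 → 2035-01-21 07:45:00.
`%m-%d` extracts the month-day: 01-21.

01-21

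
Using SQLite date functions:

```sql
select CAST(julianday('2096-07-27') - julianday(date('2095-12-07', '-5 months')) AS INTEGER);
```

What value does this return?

Adding -5 months to 2095-12-07 gives 2095-07-07.
24 days remain in July 2095 after the 7th (31 − 7).
Full months from August 2095 through June 2096 contribute their day counts.
Then 27 days into July 2096.
Total: 24 + 31 + 30 + 31 + 30 + 31 + 31 + 29 + 31 + 30 + 31 + 30 + 27 = 386.

386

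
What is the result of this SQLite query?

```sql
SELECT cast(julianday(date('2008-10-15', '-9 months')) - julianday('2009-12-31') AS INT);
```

Adding -9 months to 2008-10-15 gives 2008-01-15.
16 days remain in January 2008 after the 15th (31 − 15).
Full months from February 2008 through November 2009 contribute their day counts.
Then 31 days into December 2009.
Total: 16 + 29 + 31 + 30 + 31 + 30 + 31 + 31 + 30 + 31 + 30 + 31 + 31 + 28 + 31 + 30 + 31 + 30 + 31 + 31 + 30 + 31 + 30 + 31 = 716.
The subtraction is earlier − later, so the result is −716 → -716.

-716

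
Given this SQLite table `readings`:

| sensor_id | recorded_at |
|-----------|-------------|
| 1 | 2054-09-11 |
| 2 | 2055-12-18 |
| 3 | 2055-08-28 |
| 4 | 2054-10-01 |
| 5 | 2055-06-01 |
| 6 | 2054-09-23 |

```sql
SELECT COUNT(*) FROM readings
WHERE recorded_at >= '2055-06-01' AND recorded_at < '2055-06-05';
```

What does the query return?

1

Rows in [2055-06-01, 2055-06-05): 2055-06-01 → 1 row.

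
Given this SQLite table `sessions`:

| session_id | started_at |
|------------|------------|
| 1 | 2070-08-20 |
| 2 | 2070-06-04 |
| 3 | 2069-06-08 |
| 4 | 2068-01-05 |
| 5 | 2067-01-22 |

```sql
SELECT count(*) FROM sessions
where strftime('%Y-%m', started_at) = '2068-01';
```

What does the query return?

1

Rows with year-month 2068-01: 2068-01-05 → 1.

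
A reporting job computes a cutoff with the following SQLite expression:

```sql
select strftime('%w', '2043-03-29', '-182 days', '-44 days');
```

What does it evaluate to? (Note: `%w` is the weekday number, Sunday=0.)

First apply '-182 days', '-44 days': 2043-03-29 → 2042-08-15.
2042-08-15 is a Friday; with Sunday=0 that is 5.

5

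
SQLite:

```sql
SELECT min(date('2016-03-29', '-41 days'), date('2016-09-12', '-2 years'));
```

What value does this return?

date('2016-03-29', '-41 days') → 2016-02-17.
date('2016-09-12', '-2 years') → 2014-09-12.
Earlier of the two is 2014-09-12.

2014-09-12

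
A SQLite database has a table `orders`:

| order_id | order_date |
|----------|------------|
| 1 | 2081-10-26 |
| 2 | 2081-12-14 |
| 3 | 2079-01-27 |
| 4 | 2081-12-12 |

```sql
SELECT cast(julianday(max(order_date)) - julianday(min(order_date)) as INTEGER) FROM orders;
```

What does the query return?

MIN = 2079-01-27, MAX = 2081-12-14.
4 days remain in January 2079 after the 27th (31 − 27).
Full months from February 2079 through November 2081 contribute their day counts.
Then 14 days into December 2081.
Total: 4 + 28 + 31 + 30 + 31 + 30 + 31 + 31 + 30 + 31 + 30 + 31 + 31 + 29 + 31 + 30 + 31 + 30 + 31 + 31 + 30 + 31 + 30 + 31 + 31 + 28 + 31 + 30 + 31 + 30 + 31 + 31 + 30 + 31 + 30 + 14 = 1052.

1052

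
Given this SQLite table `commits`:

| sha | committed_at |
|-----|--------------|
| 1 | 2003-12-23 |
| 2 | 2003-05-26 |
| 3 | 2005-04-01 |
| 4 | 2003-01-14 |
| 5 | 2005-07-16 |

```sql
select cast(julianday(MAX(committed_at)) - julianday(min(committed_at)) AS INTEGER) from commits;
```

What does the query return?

MIN = 2003-01-14, MAX = 2005-07-16.
17 days remain in January 2003 after the 14th (31 − 14).
Full months from February 2003 through June 2005 contribute their day counts.
Then 16 days into July 2005.
Total: 17 + 28 + 31 + 30 + 31 + 30 + 31 + 31 + 30 + 31 + 30 + 31 + 31 + 29 + 31 + 30 + 31 + 30 + 31 + 31 + 30 + 31 + 30 + 31 + 31 + 28 + 31 + 30 + 31 + 30 + 16 = 914.

914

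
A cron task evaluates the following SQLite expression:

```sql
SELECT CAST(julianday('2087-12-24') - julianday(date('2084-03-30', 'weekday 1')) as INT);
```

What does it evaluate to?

1360

`weekday 1` advances to the next Monday; 2084-03-30 is a Thursday, so it moves forward to 2084-04-03.
27 days remain in April 2084 after the 3rd (30 − 3).
Full months from May 2084 through November 2087 contribute their day counts.
Then 24 days into December 2087.
Total: 27 + 31 + 30 + 31 + 31 + 30 + 31 + 30 + 31 + 31 + 28 + 31 + 30 + 31 + 30 + 31 + 31 + 30 + 31 + 30 + 31 + 31 + 28 + 31 + 30 + 31 + 30 + 31 + 31 + 30 + 31 + 30 + 31 + 31 + 28 + 31 + 30 + 31 + 30 + 31 + 31 + 30 + 31 + 30 + 24 = 1360.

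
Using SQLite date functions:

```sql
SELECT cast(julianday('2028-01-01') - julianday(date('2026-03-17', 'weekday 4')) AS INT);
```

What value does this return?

653

`weekday 4` advances to the next Thursday; 2026-03-17 is a Tuesday, so it moves forward to 2026-03-19.
12 days remain in March 2026 after the 19th (31 − 19).
Full months from April 2026 through December 2027 contribute their day counts.
Then 1 day into January 2028.
Total: 12 + 30 + 31 + 30 + 31 + 31 + 30 + 31 + 30 + 31 + 31 + 28 + 31 + 30 + 31 + 30 + 31 + 31 + 30 + 31 + 30 + 31 + 1 = 653.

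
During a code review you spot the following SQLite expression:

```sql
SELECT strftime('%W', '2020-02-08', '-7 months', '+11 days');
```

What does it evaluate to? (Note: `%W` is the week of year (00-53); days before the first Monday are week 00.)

First apply '-7 months', '+11 days': 2020-02-08 → 2019-07-19.
2019-07-19 is a Friday. SQLite's %W counts Mondays since the year started; the result is 28.

28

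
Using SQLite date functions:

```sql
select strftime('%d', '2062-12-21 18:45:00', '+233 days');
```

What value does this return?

First apply '+233 days': 2062-12-21 18:45:00 → 2063-08-11 18:45:00.
`%d` extracts the 2-digit day of month: 11.

11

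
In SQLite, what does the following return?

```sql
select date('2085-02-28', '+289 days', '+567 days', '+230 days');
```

Applying '+289 days' to 2085-02-28: counting 289 days forward gives 2085-12-14.
Applying '+567 days' to 2085-12-14: counting 567 days forward gives 2087-07-04.
Applying '+230 days' to 2087-07-04: counting 230 days forward gives 2088-02-19.

2088-02-19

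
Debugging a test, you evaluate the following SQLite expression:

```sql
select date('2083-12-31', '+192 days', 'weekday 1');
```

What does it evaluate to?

2084-07-10

Applying '+192 days' to 2083-12-31: counting 192 days forward gives 2084-07-10.
`weekday 1` advances to the next Monday; 2084-07-10 is already a Monday, so it stays at 2084-07-10.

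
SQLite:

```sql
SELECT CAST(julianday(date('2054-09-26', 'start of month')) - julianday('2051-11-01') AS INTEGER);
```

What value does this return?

`start of month` rewinds 2054-09-26 to 2054-09-01.
29 days remain in November 2051 after the 1st (30 − 1).
Full months from December 2051 through August 2054 contribute their day counts.
Then 1 day into September 2054.
Total: 29 + 31 + 31 + 29 + 31 + 30 + 31 + 30 + 31 + 31 + 30 + 31 + 30 + 31 + 31 + 28 + 31 + 30 + 31 + 30 + 31 + 31 + 30 + 31 + 30 + 31 + 31 + 28 + 31 + 30 + 31 + 30 + 31 + 31 + 1 = 1035.

1035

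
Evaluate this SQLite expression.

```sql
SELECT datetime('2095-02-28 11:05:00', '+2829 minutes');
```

2829 minutes = 47h 9m; +2829 minutes from 2095-02-28 11:05:00 is 2095-03-02 10:14:00 (crosses midnight).

2095-03-02 10:14:00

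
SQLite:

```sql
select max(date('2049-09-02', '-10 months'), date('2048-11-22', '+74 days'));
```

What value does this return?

2049-02-04

date('2049-09-02', '-10 months') → 2048-11-02.
date('2048-11-22', '+74 days') → 2049-02-04.
Later of the two is 2049-02-04.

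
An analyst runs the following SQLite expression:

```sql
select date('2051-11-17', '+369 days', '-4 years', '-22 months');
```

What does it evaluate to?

Applying '+369 days' to 2051-11-17: counting 369 days forward gives 2052-11-20.
Adding -4 years to 2052-11-20 gives 2048-11-20.
Adding -22 months to 2048-11-20 gives 2047-01-20.

2047-01-20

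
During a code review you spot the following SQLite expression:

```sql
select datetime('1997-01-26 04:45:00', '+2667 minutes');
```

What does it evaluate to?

1997-01-28 01:12:00

2667 minutes = 44h 27m; +2667 minutes from 1997-01-26 04:45:00 is 1997-01-28 01:12:00 (crosses midnight).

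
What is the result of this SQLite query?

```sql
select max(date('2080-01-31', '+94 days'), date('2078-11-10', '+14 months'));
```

date('2080-01-31', '+94 days') → 2080-05-04.
date('2078-11-10', '+14 months') → 2080-01-10.
Later of the two is 2080-05-04.

2080-05-04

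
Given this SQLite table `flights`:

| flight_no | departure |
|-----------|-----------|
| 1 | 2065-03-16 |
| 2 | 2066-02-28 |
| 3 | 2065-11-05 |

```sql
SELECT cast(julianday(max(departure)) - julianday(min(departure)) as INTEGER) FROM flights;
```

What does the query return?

MIN = 2065-03-16, MAX = 2066-02-28.
15 days remain in March 2065 after the 16th (31 − 16).
Full months from April 2065 through January 2066 contribute their day counts.
Then 28 days into February 2066.
Total: 15 + 30 + 31 + 30 + 31 + 31 + 30 + 31 + 30 + 31 + 31 + 28 = 349.

349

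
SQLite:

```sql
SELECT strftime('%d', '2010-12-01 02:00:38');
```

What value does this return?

01

`%d` extracts the 2-digit day of month: 01.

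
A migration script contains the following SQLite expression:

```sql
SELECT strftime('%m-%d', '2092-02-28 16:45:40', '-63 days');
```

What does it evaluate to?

First apply '-63 days': 2092-02-28 16:45:40 → 2091-12-27 16:45:40.
`%m-%d` extracts the month-day: 12-27.

12-27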